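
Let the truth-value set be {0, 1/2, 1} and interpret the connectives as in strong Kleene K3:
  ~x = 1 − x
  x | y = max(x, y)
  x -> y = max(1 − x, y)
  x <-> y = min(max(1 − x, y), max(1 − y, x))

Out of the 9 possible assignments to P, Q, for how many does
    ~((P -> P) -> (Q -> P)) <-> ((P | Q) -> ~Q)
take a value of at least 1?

P = 0, Q = 0 ↦ 0  <
P = 0, Q = 1/2 ↦ 1/2  <
P = 0, Q = 1 ↦ 0  <
P = 1/2, Q = 0 ↦ 0  <
P = 1/2, Q = 1/2 ↦ 1/2  <
P = 1/2, Q = 1 ↦ 1/2  <
P = 1, Q = 0 ↦ 0  <
P = 1, Q = 1/2 ↦ 1/2  <
P = 1, Q = 1 ↦ 1  ≥
So 1 of the 9 assignments meets the threshold.

1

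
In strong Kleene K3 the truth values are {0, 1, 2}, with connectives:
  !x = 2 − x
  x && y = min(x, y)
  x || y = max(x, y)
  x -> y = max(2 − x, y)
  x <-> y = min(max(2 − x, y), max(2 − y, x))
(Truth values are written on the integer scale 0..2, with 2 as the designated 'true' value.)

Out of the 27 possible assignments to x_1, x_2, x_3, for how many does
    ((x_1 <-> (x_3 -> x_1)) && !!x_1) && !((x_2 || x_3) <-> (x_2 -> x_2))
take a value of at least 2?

1

value 2: 1 assignment (counts)
value 1: 9 assignments
value 0: 17 assignments
So 1 of the 27 assignments meets the threshold.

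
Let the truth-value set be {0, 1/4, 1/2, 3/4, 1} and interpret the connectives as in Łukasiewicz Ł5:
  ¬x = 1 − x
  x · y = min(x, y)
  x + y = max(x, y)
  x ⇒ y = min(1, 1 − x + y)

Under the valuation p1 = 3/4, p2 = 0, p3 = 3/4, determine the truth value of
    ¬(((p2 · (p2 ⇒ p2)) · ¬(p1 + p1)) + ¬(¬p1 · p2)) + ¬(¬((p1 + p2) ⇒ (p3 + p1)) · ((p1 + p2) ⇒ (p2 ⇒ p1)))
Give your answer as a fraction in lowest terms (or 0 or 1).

1

p2 ⇒ p2 = 0 ⇒ 0 = 1
p2 · (p2 ⇒ p2) = 0 · 1 = 0
p1 + p1 = 3/4 + 3/4 = 3/4
¬(p1 + p1) = ¬3/4 = 1/4
(p2 · (p2 ⇒ p2)) · ¬(p1 + p1) = 0 · 1/4 = 0
¬p1 = ¬3/4 = 1/4
¬p1 · p2 = 1/4 · 0 = 0
¬(¬p1 · p2) = ¬0 = 1
((p2 · (p2 ⇒ p2)) · ¬(p1 + p1)) + ¬(¬p1 · p2) = 0 + 1 = 1
¬(((p2 · (p2 ⇒ p2)) · ¬(p1 + p1)) + ¬(¬p1 · p2)) = ¬1 = 0
p1 + p2 = 3/4 + 0 = 3/4
p3 + p1 = 3/4 + 3/4 = 3/4
(p1 + p2) ⇒ (p3 + p1) = 3/4 ⇒ 3/4 = 1
¬((p1 + p2) ⇒ (p3 + p1)) = ¬1 = 0
p1 + p2 = 3/4 + 0 = 3/4
p2 ⇒ p1 = 0 ⇒ 3/4 = 1
(p1 + p2) ⇒ (p2 ⇒ p1) = 3/4 ⇒ 1 = 1
¬((p1 + p2) ⇒ (p3 + p1)) · ((p1 + p2) ⇒ (p2 ⇒ p1)) = 0 · 1 = 0
¬(¬((p1 + p2) ⇒ (p3 + p1)) · ((p1 + p2) ⇒ (p2 ⇒ p1))) = ¬0 = 1
¬(((p2 · (p2 ⇒ p2)) · ¬(p1 + p1)) + ¬(¬p1 · p2)) + ¬(¬((p1 + p2) ⇒ (p3 + p1)) · ((p1 + p2) ⇒ (p2 ⇒ p1))) = 0 + 1 = 1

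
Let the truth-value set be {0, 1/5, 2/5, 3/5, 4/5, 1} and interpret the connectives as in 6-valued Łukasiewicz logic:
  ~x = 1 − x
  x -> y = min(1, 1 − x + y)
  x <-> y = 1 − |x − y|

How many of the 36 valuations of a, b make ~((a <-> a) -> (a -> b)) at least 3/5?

value 1: 1 assignment (counts)
value 4/5: 2 assignments (counts)
value 3/5: 3 assignments (counts)
value 2/5: 4 assignments
value 1/5: 5 assignments
value 0: 21 assignments
So 6 of the 36 assignments meet the threshold.

6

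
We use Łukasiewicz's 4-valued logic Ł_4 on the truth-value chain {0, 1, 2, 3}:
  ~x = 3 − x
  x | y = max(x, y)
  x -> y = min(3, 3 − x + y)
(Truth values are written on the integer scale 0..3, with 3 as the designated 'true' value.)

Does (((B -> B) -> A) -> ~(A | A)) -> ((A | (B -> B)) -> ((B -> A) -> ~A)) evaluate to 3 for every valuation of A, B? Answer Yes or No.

Counterexample: take A = 1, B = 0.
B -> B = 0 -> 0 = 3
(B -> B) -> A = 3 -> 1 = 1
A | A = 1 | 1 = 1
~(A | A) = ~1 = 2
((B -> B) -> A) -> ~(A | A) = 1 -> 2 = 3
B -> B = 0 -> 0 = 3
A | (B -> B) = 1 | 3 = 3
B -> A = 0 -> 1 = 3
~A = ~1 = 2
(B -> A) -> ~A = 3 -> 2 = 2
(A | (B -> B)) -> ((B -> A) -> ~A) = 3 -> 2 = 2
(((B -> B) -> A) -> ~(A | A)) -> ((A | (B -> B)) -> ((B -> A) -> ~A)) = 3 -> 2 = 2
This gives 2 ≠ 3.

No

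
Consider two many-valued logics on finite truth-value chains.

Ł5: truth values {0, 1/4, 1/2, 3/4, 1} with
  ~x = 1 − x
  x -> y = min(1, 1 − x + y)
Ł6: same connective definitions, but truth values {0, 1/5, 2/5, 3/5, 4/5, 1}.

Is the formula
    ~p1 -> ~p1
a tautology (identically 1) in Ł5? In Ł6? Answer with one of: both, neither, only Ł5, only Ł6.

both

In Ł5: every assignment gives 1 — tautology.
In Ł6: every assignment gives 1 — tautology.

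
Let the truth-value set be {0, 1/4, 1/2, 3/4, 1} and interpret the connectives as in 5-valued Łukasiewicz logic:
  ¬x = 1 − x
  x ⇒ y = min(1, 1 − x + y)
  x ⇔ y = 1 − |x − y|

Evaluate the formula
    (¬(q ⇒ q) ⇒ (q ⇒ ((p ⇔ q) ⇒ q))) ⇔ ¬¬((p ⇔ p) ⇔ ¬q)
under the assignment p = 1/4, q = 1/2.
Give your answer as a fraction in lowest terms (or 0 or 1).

q ⇒ q = 1/2 ⇒ 1/2 = 1
¬(q ⇒ q) = ¬1 = 0
p ⇔ q = 1/4 ⇔ 1/2 = 3/4
(p ⇔ q) ⇒ q = 3/4 ⇒ 1/2 = 3/4
q ⇒ ((p ⇔ q) ⇒ q) = 1/2 ⇒ 3/4 = 1
¬(q ⇒ q) ⇒ (q ⇒ ((p ⇔ q) ⇒ q)) = 0 ⇒ 1 = 1
p ⇔ p = 1/4 ⇔ 1/4 = 1
¬q = ¬1/2 = 1/2
(p ⇔ p) ⇔ ¬q = 1 ⇔ 1/2 = 1/2
¬((p ⇔ p) ⇔ ¬q) = ¬1/2 = 1/2
¬¬((p ⇔ p) ⇔ ¬q) = ¬1/2 = 1/2
(¬(q ⇒ q) ⇒ (q ⇒ ((p ⇔ q) ⇒ q))) ⇔ ¬¬((p ⇔ p) ⇔ ¬q) = 1 ⇔ 1/2 = 1/2

1/2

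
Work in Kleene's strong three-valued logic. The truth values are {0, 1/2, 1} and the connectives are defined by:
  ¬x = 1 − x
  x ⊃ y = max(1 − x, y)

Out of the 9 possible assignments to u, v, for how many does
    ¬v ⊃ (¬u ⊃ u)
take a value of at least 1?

u = 0, v = 0 ↦ 0  <
u = 0, v = 1/2 ↦ 1/2  <
u = 0, v = 1 ↦ 1  ≥
u = 1/2, v = 0 ↦ 1/2  <
u = 1/2, v = 1/2 ↦ 1/2  <
u = 1/2, v = 1 ↦ 1  ≥
u = 1, v = 0 ↦ 1  ≥
u = 1, v = 1/2 ↦ 1  ≥
u = 1, v = 1 ↦ 1  ≥
So 5 of the 9 assignments meet the threshold.

5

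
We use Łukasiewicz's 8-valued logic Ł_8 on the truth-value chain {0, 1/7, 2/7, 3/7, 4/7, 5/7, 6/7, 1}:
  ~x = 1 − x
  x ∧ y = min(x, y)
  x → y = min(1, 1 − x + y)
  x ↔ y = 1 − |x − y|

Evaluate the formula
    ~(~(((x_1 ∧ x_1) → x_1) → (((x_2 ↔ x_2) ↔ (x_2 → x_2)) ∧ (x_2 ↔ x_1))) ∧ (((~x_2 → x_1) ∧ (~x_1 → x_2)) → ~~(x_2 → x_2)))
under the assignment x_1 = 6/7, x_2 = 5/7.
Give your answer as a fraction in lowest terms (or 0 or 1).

x_1 ∧ x_1 = 6/7 ∧ 6/7 = 6/7
(x_1 ∧ x_1) → x_1 = 6/7 → 6/7 = 1
x_2 ↔ x_2 = 5/7 ↔ 5/7 = 1
x_2 → x_2 = 5/7 → 5/7 = 1
(x_2 ↔ x_2) ↔ (x_2 → x_2) = 1 ↔ 1 = 1
x_2 ↔ x_1 = 5/7 ↔ 6/7 = 6/7
((x_2 ↔ x_2) ↔ (x_2 → x_2)) ∧ (x_2 ↔ x_1) = 1 ∧ 6/7 = 6/7
((x_1 ∧ x_1) → x_1) → (((x_2 ↔ x_2) ↔ (x_2 → x_2)) ∧ (x_2 ↔ x_1)) = 1 → 6/7 = 6/7
~(((x_1 ∧ x_1) → x_1) → (((x_2 ↔ x_2) ↔ (x_2 → x_2)) ∧ (x_2 ↔ x_1))) = ~6/7 = 1/7
~x_2 = ~5/7 = 2/7
~x_2 → x_1 = 2/7 → 6/7 = 1
~x_1 = ~6/7 = 1/7
~x_1 → x_2 = 1/7 → 5/7 = 1
(~x_2 → x_1) ∧ (~x_1 → x_2) = 1 ∧ 1 = 1
x_2 → x_2 = 5/7 → 5/7 = 1
~(x_2 → x_2) = ~1 = 0
~~(x_2 → x_2) = ~0 = 1
((~x_2 → x_1) ∧ (~x_1 → x_2)) → ~~(x_2 → x_2) = 1 → 1 = 1
~(((x_1 ∧ x_1) → x_1) → (((x_2 ↔ x_2) ↔ (x_2 → x_2)) ∧ (x_2 ↔ x_1))) ∧ (((~x_2 → x_1) ∧ (~x_1 → x_2)) → ~~(x_2 → x_2)) = 1/7 ∧ 1 = 1/7
~(~(((x_1 ∧ x_1) → x_1) → (((x_2 ↔ x_2) ↔ (x_2 → x_2)) ∧ (x_2 ↔ x_1))) ∧ (((~x_2 → x_1) ∧ (~x_1 → x_2)) → ~~(x_2 → x_2))) = ~1/7 = 6/7

6/7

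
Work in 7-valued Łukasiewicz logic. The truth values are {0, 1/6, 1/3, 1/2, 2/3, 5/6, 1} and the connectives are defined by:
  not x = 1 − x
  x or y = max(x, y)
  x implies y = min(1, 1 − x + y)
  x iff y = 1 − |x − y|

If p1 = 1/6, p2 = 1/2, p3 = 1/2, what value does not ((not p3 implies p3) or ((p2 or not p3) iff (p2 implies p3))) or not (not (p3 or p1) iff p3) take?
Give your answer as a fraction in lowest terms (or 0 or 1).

0

not p3 = not 1/2 = 1/2
not p3 implies p3 = 1/2 implies 1/2 = 1
not p3 = not 1/2 = 1/2
p2 or not p3 = 1/2 or 1/2 = 1/2
p2 implies p3 = 1/2 implies 1/2 = 1
(p2 or not p3) iff (p2 implies p3) = 1/2 iff 1 = 1/2
(not p3 implies p3) or ((p2 or not p3) iff (p2 implies p3)) = 1 or 1/2 = 1
not ((not p3 implies p3) or ((p2 or not p3) iff (p2 implies p3))) = not 1 = 0
p3 or p1 = 1/2 or 1/6 = 1/2
not (p3 or p1) = not 1/2 = 1/2
not (p3 or p1) iff p3 = 1/2 iff 1/2 = 1
not (not (p3 or p1) iff p3) = not 1 = 0
not ((not p3 implies p3) or ((p2 or not p3) iff (p2 implies p3))) or not (not (p3 or p1) iff p3) = 0 or 0 = 0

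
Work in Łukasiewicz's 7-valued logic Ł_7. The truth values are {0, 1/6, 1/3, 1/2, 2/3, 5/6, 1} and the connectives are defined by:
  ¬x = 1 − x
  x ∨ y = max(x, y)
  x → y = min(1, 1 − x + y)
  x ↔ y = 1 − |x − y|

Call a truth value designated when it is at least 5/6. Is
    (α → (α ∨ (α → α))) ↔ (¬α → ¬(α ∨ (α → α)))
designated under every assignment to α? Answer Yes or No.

No

Counterexample: take α = 0.
α → α = 0 → 0 = 1
α ∨ (α → α) = 0 ∨ 1 = 1
α → (α ∨ (α → α)) = 0 → 1 = 1
¬α = ¬0 = 1
α → α = 0 → 0 = 1
α ∨ (α → α) = 0 ∨ 1 = 1
¬(α ∨ (α → α)) = ¬1 = 0
¬α → ¬(α ∨ (α → α)) = 1 → 0 = 0
(α → (α ∨ (α → α))) ↔ (¬α → ¬(α ∨ (α → α))) = 1 ↔ 0 = 0
This gives 0, which is below 5/6.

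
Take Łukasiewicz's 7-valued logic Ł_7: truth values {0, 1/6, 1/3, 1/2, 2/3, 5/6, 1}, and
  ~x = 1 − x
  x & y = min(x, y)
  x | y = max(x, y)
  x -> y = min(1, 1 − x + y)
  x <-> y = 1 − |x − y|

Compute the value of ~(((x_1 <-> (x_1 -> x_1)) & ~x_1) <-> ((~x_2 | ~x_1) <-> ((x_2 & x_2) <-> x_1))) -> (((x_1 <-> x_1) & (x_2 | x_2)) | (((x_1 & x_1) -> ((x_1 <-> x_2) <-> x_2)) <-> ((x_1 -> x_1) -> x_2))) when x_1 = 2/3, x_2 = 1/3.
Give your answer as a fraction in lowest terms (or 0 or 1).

x_1 -> x_1 = 2/3 -> 2/3 = 1
x_1 <-> (x_1 -> x_1) = 2/3 <-> 1 = 2/3
~x_1 = ~2/3 = 1/3
(x_1 <-> (x_1 -> x_1)) & ~x_1 = 2/3 & 1/3 = 1/3
~x_2 = ~1/3 = 2/3
~x_1 = ~2/3 = 1/3
~x_2 | ~x_1 = 2/3 | 1/3 = 2/3
x_2 & x_2 = 1/3 & 1/3 = 1/3
(x_2 & x_2) <-> x_1 = 1/3 <-> 2/3 = 2/3
(~x_2 | ~x_1) <-> ((x_2 & x_2) <-> x_1) = 2/3 <-> 2/3 = 1
((x_1 <-> (x_1 -> x_1)) & ~x_1) <-> ((~x_2 | ~x_1) <-> ((x_2 & x_2) <-> x_1)) = 1/3 <-> 1 = 1/3
~(((x_1 <-> (x_1 -> x_1)) & ~x_1) <-> ((~x_2 | ~x_1) <-> ((x_2 & x_2) <-> x_1))) = ~1/3 = 2/3
x_1 <-> x_1 = 2/3 <-> 2/3 = 1
x_2 | x_2 = 1/3 | 1/3 = 1/3
(x_1 <-> x_1) & (x_2 | x_2) = 1 & 1/3 = 1/3
x_1 & x_1 = 2/3 & 2/3 = 2/3
x_1 <-> x_2 = 2/3 <-> 1/3 = 2/3
(x_1 <-> x_2) <-> x_2 = 2/3 <-> 1/3 = 2/3
(x_1 & x_1) -> ((x_1 <-> x_2) <-> x_2) = 2/3 -> 2/3 = 1
x_1 -> x_1 = 2/3 -> 2/3 = 1
(x_1 -> x_1) -> x_2 = 1 -> 1/3 = 1/3
((x_1 & x_1) -> ((x_1 <-> x_2) <-> x_2)) <-> ((x_1 -> x_1) -> x_2) = 1 <-> 1/3 = 1/3
((x_1 <-> x_1) & (x_2 | x_2)) | (((x_1 & x_1) -> ((x_1 <-> x_2) <-> x_2)) <-> ((x_1 -> x_1) -> x_2)) = 1/3 | 1/3 = 1/3
~(((x_1 <-> (x_1 -> x_1)) & ~x_1) <-> ((~x_2 | ~x_1) <-> ((x_2 & x_2) <-> x_1))) -> (((x_1 <-> x_1) & (x_2 | x_2)) | (((x_1 & x_1) -> ((x_1 <-> x_2) <-> x_2)) <-> ((x_1 -> x_1) -> x_2))) = 2/3 -> 1/3 = 2/3

2/3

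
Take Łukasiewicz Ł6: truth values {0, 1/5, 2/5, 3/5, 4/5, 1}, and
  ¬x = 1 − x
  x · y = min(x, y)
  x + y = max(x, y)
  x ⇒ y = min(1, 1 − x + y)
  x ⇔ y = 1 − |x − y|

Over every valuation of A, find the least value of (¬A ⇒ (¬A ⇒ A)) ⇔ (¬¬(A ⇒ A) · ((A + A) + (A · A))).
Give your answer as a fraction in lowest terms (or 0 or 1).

2/5

Take A = 2/5:
¬A = ¬2/5 = 3/5
¬A = ¬2/5 = 3/5
¬A ⇒ A = 3/5 ⇒ 2/5 = 4/5
¬A ⇒ (¬A ⇒ A) = 3/5 ⇒ 4/5 = 1
A ⇒ A = 2/5 ⇒ 2/5 = 1
¬(A ⇒ A) = ¬1 = 0
¬¬(A ⇒ A) = ¬0 = 1
A + A = 2/5 + 2/5 = 2/5
A · A = 2/5 · 2/5 = 2/5
(A + A) + (A · A) = 2/5 + 2/5 = 2/5
¬¬(A ⇒ A) · ((A + A) + (A · A)) = 1 · 2/5 = 2/5
(¬A ⇒ (¬A ⇒ A)) ⇔ (¬¬(A ⇒ A) · ((A + A) + (A · A))) = 1 ⇔ 2/5 = 2/5
No assignment yields a value below 2/5, so this is the minimum.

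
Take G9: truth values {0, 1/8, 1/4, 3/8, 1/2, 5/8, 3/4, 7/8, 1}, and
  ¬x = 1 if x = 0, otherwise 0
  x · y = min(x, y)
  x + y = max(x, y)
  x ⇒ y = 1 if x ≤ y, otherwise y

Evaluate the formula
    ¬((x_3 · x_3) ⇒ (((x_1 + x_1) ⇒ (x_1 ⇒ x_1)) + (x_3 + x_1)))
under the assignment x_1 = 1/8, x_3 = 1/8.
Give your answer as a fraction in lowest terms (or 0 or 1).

0

x_3 · x_3 = 1/8 · 1/8 = 1/8
x_1 + x_1 = 1/8 + 1/8 = 1/8
x_1 ⇒ x_1 = 1/8 ⇒ 1/8 = 1
(x_1 + x_1) ⇒ (x_1 ⇒ x_1) = 1/8 ⇒ 1 = 1
x_3 + x_1 = 1/8 + 1/8 = 1/8
((x_1 + x_1) ⇒ (x_1 ⇒ x_1)) + (x_3 + x_1) = 1 + 1/8 = 1
(x_3 · x_3) ⇒ (((x_1 + x_1) ⇒ (x_1 ⇒ x_1)) + (x_3 + x_1)) = 1/8 ⇒ 1 = 1
¬((x_3 · x_3) ⇒ (((x_1 + x_1) ⇒ (x_1 ⇒ x_1)) + (x_3 + x_1))) = ¬1 = 0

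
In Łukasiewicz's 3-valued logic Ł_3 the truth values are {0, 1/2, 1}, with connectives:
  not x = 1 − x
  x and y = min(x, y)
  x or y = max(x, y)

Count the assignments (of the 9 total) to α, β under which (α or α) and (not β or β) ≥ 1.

2

α = 0, β = 0 ↦ 0  <
α = 0, β = 1/2 ↦ 0  <
α = 0, β = 1 ↦ 0  <
α = 1/2, β = 0 ↦ 1/2  <
α = 1/2, β = 1/2 ↦ 1/2  <
α = 1/2, β = 1 ↦ 1/2  <
α = 1, β = 0 ↦ 1  ≥
α = 1, β = 1/2 ↦ 1/2  <
α = 1, β = 1 ↦ 1  ≥
So 2 of the 9 assignments meet the threshold.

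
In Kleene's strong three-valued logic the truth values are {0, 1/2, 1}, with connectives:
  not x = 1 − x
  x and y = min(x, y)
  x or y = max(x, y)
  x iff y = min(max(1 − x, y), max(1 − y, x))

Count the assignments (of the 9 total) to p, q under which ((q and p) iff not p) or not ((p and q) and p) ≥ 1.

5

p = 0, q = 0 ↦ 1  ≥
p = 0, q = 1/2 ↦ 1  ≥
p = 0, q = 1 ↦ 1  ≥
p = 1/2, q = 0 ↦ 1  ≥
p = 1/2, q = 1/2 ↦ 1/2  <
p = 1/2, q = 1 ↦ 1/2  <
p = 1, q = 0 ↦ 1  ≥
p = 1, q = 1/2 ↦ 1/2  <
p = 1, q = 1 ↦ 0  <
So 5 of the 9 assignments meet the threshold.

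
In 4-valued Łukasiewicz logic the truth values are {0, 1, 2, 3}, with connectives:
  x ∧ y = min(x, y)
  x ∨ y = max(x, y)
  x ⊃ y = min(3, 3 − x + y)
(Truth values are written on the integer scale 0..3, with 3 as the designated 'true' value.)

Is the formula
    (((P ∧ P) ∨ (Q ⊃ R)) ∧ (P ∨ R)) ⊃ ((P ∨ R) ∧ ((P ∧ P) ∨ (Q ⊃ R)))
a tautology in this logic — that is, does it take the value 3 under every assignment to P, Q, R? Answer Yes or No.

Yes

At P = 3, Q = 0, R = 2, for instance:
P ∧ P = 3 ∧ 3 = 3
Q ⊃ R = 0 ⊃ 2 = 3
(P ∧ P) ∨ (Q ⊃ R) = 3 ∨ 3 = 3
P ∨ R = 3 ∨ 2 = 3
((P ∧ P) ∨ (Q ⊃ R)) ∧ (P ∨ R) = 3 ∧ 3 = 3
(P ∨ R) ∧ ((P ∧ P) ∨ (Q ⊃ R)) = 3 ∧ 3 = 3
(((P ∧ P) ∨ (Q ⊃ R)) ∧ (P ∨ R)) ⊃ ((P ∨ R) ∧ ((P ∧ P) ∨ (Q ⊃ R))) = 3 ⊃ 3 = 3
and checking the remaining 63 assignments likewise gives ≥ 3 in every case.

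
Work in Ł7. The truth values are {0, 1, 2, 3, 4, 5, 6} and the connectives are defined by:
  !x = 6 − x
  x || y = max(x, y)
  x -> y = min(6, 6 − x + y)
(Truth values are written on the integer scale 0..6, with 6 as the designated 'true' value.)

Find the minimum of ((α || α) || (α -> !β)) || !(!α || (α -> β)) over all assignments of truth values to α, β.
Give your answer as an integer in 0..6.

3

Take α = 3, β = 6:
α || α = 3 || 3 = 3
!β = !6 = 0
α -> !β = 3 -> 0 = 3
(α || α) || (α -> !β) = 3 || 3 = 3
!α = !3 = 3
α -> β = 3 -> 6 = 6
!α || (α -> β) = 3 || 6 = 6
!(!α || (α -> β)) = !6 = 0
((α || α) || (α -> !β)) || !(!α || (α -> β)) = 3 || 0 = 3
No assignment yields a value below 3, so this is the minimum.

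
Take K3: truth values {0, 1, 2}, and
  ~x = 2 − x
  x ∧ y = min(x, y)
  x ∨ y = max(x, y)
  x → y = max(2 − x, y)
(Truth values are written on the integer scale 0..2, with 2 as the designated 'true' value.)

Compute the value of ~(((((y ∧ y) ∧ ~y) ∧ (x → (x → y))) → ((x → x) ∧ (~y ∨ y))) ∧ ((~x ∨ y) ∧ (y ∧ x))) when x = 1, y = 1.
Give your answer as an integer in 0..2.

y ∧ y = 1 ∧ 1 = 1
~y = ~1 = 1
(y ∧ y) ∧ ~y = 1 ∧ 1 = 1
x → y = 1 → 1 = 1
x → (x → y) = 1 → 1 = 1
((y ∧ y) ∧ ~y) ∧ (x → (x → y)) = 1 ∧ 1 = 1
x → x = 1 → 1 = 1
~y = ~1 = 1
~y ∨ y = 1 ∨ 1 = 1
(x → x) ∧ (~y ∨ y) = 1 ∧ 1 = 1
(((y ∧ y) ∧ ~y) ∧ (x → (x → y))) → ((x → x) ∧ (~y ∨ y)) = 1 → 1 = 1
~x = ~1 = 1
~x ∨ y = 1 ∨ 1 = 1
y ∧ x = 1 ∧ 1 = 1
(~x ∨ y) ∧ (y ∧ x) = 1 ∧ 1 = 1
((((y ∧ y) ∧ ~y) ∧ (x → (x → y))) → ((x → x) ∧ (~y ∨ y))) ∧ ((~x ∨ y) ∧ (y ∧ x)) = 1 ∧ 1 = 1
~(((((y ∧ y) ∧ ~y) ∧ (x → (x → y))) → ((x → x) ∧ (~y ∨ y))) ∧ ((~x ∨ y) ∧ (y ∧ x))) = ~1 = 1

1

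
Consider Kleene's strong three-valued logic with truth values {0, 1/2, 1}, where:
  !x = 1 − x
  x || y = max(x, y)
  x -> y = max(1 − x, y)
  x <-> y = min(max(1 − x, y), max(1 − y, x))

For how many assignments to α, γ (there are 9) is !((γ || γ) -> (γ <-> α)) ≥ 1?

1

α = 0, γ = 0 ↦ 0  <
α = 0, γ = 1/2 ↦ 1/2  <
α = 0, γ = 1 ↦ 1  ≥
α = 1/2, γ = 0 ↦ 0  <
α = 1/2, γ = 1/2 ↦ 1/2  <
α = 1/2, γ = 1 ↦ 1/2  <
α = 1, γ = 0 ↦ 0  <
α = 1, γ = 1/2 ↦ 1/2  <
α = 1, γ = 1 ↦ 0  <
So 1 of the 9 assignments meets the threshold.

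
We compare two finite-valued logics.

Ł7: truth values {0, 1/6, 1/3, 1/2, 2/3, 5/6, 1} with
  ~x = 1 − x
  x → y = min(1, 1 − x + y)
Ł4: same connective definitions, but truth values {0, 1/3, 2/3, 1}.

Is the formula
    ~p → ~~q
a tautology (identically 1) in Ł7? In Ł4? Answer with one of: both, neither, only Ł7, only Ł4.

neither

In Ł7: at p = 0, q = 0 the value is 0 — not a tautology.
In Ł4: at p = 0, q = 0 the value is 0 — not a tautology.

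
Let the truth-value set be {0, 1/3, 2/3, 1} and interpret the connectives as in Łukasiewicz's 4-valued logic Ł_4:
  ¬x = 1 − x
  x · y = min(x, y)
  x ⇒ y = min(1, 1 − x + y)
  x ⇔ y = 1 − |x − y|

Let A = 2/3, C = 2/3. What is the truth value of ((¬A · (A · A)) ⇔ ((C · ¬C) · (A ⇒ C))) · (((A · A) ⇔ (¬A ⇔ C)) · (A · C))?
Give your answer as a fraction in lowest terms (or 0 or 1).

¬A = ¬2/3 = 1/3
A · A = 2/3 · 2/3 = 2/3
¬A · (A · A) = 1/3 · 2/3 = 1/3
¬C = ¬2/3 = 1/3
C · ¬C = 2/3 · 1/3 = 1/3
A ⇒ C = 2/3 ⇒ 2/3 = 1
(C · ¬C) · (A ⇒ C) = 1/3 · 1 = 1/3
(¬A · (A · A)) ⇔ ((C · ¬C) · (A ⇒ C)) = 1/3 ⇔ 1/3 = 1
A · A = 2/3 · 2/3 = 2/3
¬A = ¬2/3 = 1/3
¬A ⇔ C = 1/3 ⇔ 2/3 = 2/3
(A · A) ⇔ (¬A ⇔ C) = 2/3 ⇔ 2/3 = 1
A · C = 2/3 · 2/3 = 2/3
((A · A) ⇔ (¬A ⇔ C)) · (A · C) = 1 · 2/3 = 2/3
((¬A · (A · A)) ⇔ ((C · ¬C) · (A ⇒ C))) · (((A · A) ⇔ (¬A ⇔ C)) · (A · C)) = 1 · 2/3 = 2/3

2/3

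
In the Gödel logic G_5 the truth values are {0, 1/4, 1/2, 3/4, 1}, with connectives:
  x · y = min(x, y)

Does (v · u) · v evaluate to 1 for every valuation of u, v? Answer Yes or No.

Counterexample: take u = 0, v = 0.
v · u = 0 · 0 = 0
(v · u) · v = 0 · 0 = 0
This gives 0 ≠ 1.

No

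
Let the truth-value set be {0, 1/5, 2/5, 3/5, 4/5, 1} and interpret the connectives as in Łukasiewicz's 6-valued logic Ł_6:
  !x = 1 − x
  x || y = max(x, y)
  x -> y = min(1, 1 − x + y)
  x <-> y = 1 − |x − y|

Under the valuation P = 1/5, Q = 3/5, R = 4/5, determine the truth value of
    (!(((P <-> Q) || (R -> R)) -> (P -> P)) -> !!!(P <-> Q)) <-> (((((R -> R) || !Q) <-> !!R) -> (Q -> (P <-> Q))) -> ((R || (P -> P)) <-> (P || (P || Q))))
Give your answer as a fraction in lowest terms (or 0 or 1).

3/5

P <-> Q = 1/5 <-> 3/5 = 3/5
R -> R = 4/5 -> 4/5 = 1
(P <-> Q) || (R -> R) = 3/5 || 1 = 1
P -> P = 1/5 -> 1/5 = 1
((P <-> Q) || (R -> R)) -> (P -> P) = 1 -> 1 = 1
!(((P <-> Q) || (R -> R)) -> (P -> P)) = !1 = 0
P <-> Q = 1/5 <-> 3/5 = 3/5
!(P <-> Q) = !3/5 = 2/5
!!(P <-> Q) = !2/5 = 3/5
!!!(P <-> Q) = !3/5 = 2/5
!(((P <-> Q) || (R -> R)) -> (P -> P)) -> !!!(P <-> Q) = 0 -> 2/5 = 1
R -> R = 4/5 -> 4/5 = 1
!Q = !3/5 = 2/5
(R -> R) || !Q = 1 || 2/5 = 1
!R = !4/5 = 1/5
!!R = !1/5 = 4/5
((R -> R) || !Q) <-> !!R = 1 <-> 4/5 = 4/5
P <-> Q = 1/5 <-> 3/5 = 3/5
Q -> (P <-> Q) = 3/5 -> 3/5 = 1
(((R -> R) || !Q) <-> !!R) -> (Q -> (P <-> Q)) = 4/5 -> 1 = 1
P -> P = 1/5 -> 1/5 = 1
R || (P -> P) = 4/5 || 1 = 1
P || Q = 1/5 || 3/5 = 3/5
P || (P || Q) = 1/5 || 3/5 = 3/5
(R || (P -> P)) <-> (P || (P || Q)) = 1 <-> 3/5 = 3/5
((((R -> R) || !Q) <-> !!R) -> (Q -> (P <-> Q))) -> ((R || (P -> P)) <-> (P || (P || Q))) = 1 -> 3/5 = 3/5
(!(((P <-> Q) || (R -> R)) -> (P -> P)) -> !!!(P <-> Q)) <-> (((((R -> R) || !Q) <-> !!R) -> (Q -> (P <-> Q))) -> ((R || (P -> P)) <-> (P || (P || Q)))) = 1 <-> 3/5 = 3/5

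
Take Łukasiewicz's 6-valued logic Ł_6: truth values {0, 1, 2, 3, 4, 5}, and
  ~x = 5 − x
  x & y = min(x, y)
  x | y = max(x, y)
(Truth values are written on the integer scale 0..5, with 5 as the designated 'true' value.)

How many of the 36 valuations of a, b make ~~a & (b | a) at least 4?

12

value 5: 6 assignments (counts)
value 4: 6 assignments (counts)
value 3: 6 assignments
value 2: 6 assignments
value 1: 6 assignments
value 0: 6 assignments
So 12 of the 36 assignments meet the threshold.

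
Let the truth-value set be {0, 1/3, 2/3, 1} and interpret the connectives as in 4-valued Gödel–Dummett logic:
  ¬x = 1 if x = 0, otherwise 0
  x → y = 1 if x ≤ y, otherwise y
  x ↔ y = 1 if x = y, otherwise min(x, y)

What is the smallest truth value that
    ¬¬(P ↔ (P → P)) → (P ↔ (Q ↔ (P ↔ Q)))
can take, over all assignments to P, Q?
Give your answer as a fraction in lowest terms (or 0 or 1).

Take P = 1/3, Q = 0:
P → P = 1/3 → 1/3 = 1
P ↔ (P → P) = 1/3 ↔ 1 = 1/3
¬(P ↔ (P → P)) = ¬1/3 = 0
¬¬(P ↔ (P → P)) = ¬0 = 1
P ↔ Q = 1/3 ↔ 0 = 0
Q ↔ (P ↔ Q) = 0 ↔ 0 = 1
P ↔ (Q ↔ (P ↔ Q)) = 1/3 ↔ 1 = 1/3
¬¬(P ↔ (P → P)) → (P ↔ (Q ↔ (P ↔ Q))) = 1 → 1/3 = 1/3
No assignment yields a value below 1/3, so this is the minimum.

1/3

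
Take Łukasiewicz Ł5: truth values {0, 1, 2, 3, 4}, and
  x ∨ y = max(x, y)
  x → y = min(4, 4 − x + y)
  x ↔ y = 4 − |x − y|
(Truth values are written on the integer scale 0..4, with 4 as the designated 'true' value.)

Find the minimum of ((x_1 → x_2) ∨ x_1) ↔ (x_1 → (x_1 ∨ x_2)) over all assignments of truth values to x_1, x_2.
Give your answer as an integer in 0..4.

2

Take x_1 = 2, x_2 = 0:
x_1 → x_2 = 2 → 0 = 2
(x_1 → x_2) ∨ x_1 = 2 ∨ 2 = 2
x_1 ∨ x_2 = 2 ∨ 0 = 2
x_1 → (x_1 ∨ x_2) = 2 → 2 = 4
((x_1 → x_2) ∨ x_1) ↔ (x_1 → (x_1 ∨ x_2)) = 2 ↔ 4 = 2
No assignment yields a value below 2, so this is the minimum.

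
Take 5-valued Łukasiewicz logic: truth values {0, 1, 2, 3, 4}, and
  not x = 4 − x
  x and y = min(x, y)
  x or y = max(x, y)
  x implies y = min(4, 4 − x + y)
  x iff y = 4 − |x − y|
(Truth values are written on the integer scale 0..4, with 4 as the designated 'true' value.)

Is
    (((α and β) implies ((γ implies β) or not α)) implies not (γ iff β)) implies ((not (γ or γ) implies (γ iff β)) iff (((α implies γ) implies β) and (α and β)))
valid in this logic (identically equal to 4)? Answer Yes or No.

No

Counterexample: take α = 0, β = 0, γ = 1.
α and β = 0 and 0 = 0
γ implies β = 1 implies 0 = 3
not α = not 0 = 4
(γ implies β) or not α = 3 or 4 = 4
(α and β) implies ((γ implies β) or not α) = 0 implies 4 = 4
γ iff β = 1 iff 0 = 3
not (γ iff β) = not 3 = 1
((α and β) implies ((γ implies β) or not α)) implies not (γ iff β) = 4 implies 1 = 1
γ or γ = 1 or 1 = 1
not (γ or γ) = not 1 = 3
γ iff β = 1 iff 0 = 3
not (γ or γ) implies (γ iff β) = 3 implies 3 = 4
α implies γ = 0 implies 1 = 4
(α implies γ) implies β = 4 implies 0 = 0
α and β = 0 and 0 = 0
((α implies γ) implies β) and (α and β) = 0 and 0 = 0
(not (γ or γ) implies (γ iff β)) iff (((α implies γ) implies β) and (α and β)) = 4 iff 0 = 0
(((α and β) implies ((γ implies β) or not α)) implies not (γ iff β)) implies ((not (γ or γ) implies (γ iff β)) iff (((α implies γ) implies β) and (α and β))) = 1 implies 0 = 3
This gives 3 ≠ 4.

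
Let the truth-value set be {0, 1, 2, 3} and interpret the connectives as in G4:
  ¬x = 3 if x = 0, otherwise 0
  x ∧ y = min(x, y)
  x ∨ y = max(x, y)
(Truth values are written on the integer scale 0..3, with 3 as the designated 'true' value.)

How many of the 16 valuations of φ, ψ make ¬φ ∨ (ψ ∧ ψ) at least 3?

φ = 0, ψ = 0 ↦ 3  ≥
φ = 0, ψ = 1 ↦ 3  ≥
φ = 0, ψ = 2 ↦ 3  ≥
φ = 0, ψ = 3 ↦ 3  ≥
φ = 1, ψ = 0 ↦ 0  <
φ = 1, ψ = 1 ↦ 1  <
φ = 1, ψ = 2 ↦ 2  <
φ = 1, ψ = 3 ↦ 3  ≥
φ = 2, ψ = 0 ↦ 0  <
φ = 2, ψ = 1 ↦ 1  <
φ = 2, ψ = 2 ↦ 2  <
φ = 2, ψ = 3 ↦ 3  ≥
φ = 3, ψ = 0 ↦ 0  <
φ = 3, ψ = 1 ↦ 1  <
φ = 3, ψ = 2 ↦ 2  <
φ = 3, ψ = 3 ↦ 3  ≥
So 7 of the 16 assignments meet the threshold.

7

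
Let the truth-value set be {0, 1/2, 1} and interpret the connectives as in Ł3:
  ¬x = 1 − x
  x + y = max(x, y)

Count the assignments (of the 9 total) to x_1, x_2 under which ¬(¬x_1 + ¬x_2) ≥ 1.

1

x_1 = 0, x_2 = 0 ↦ 0  <
x_1 = 0, x_2 = 1/2 ↦ 0  <
x_1 = 0, x_2 = 1 ↦ 0  <
x_1 = 1/2, x_2 = 0 ↦ 0  <
x_1 = 1/2, x_2 = 1/2 ↦ 1/2  <
x_1 = 1/2, x_2 = 1 ↦ 1/2  <
x_1 = 1, x_2 = 0 ↦ 0  <
x_1 = 1, x_2 = 1/2 ↦ 1/2  <
x_1 = 1, x_2 = 1 ↦ 1  ≥
So 1 of the 9 assignments meets the threshold.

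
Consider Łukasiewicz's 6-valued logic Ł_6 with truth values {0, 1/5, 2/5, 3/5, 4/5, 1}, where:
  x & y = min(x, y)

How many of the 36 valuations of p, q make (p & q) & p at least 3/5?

9

value 1: 1 assignment (counts)
value 4/5: 3 assignments (counts)
value 3/5: 5 assignments (counts)
value 2/5: 7 assignments
value 1/5: 9 assignments
value 0: 11 assignments
So 9 of the 36 assignments meet the threshold.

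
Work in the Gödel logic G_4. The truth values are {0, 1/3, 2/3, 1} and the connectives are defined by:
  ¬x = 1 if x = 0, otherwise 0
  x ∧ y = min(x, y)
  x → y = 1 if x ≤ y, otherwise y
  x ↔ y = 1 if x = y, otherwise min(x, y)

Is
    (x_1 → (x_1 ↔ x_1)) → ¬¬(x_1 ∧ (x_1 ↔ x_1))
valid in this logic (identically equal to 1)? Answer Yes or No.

No

Counterexample: take x_1 = 0.
x_1 ↔ x_1 = 0 ↔ 0 = 1
x_1 → (x_1 ↔ x_1) = 0 → 1 = 1
x_1 ↔ x_1 = 0 ↔ 0 = 1
x_1 ∧ (x_1 ↔ x_1) = 0 ∧ 1 = 0
¬(x_1 ∧ (x_1 ↔ x_1)) = ¬0 = 1
¬¬(x_1 ∧ (x_1 ↔ x_1)) = ¬1 = 0
(x_1 → (x_1 ↔ x_1)) → ¬¬(x_1 ∧ (x_1 ↔ x_1)) = 1 → 0 = 0
This gives 0 ≠ 1.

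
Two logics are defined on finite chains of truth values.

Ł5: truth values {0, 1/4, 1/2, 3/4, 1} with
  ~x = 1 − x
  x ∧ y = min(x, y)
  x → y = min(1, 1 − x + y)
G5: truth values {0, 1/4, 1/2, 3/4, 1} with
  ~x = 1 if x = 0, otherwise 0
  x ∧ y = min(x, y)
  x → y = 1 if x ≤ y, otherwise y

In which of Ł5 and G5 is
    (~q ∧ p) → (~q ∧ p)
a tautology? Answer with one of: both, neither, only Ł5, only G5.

In Ł5: every assignment gives 1 — tautology.
In G5: every assignment gives 1 — tautology.

both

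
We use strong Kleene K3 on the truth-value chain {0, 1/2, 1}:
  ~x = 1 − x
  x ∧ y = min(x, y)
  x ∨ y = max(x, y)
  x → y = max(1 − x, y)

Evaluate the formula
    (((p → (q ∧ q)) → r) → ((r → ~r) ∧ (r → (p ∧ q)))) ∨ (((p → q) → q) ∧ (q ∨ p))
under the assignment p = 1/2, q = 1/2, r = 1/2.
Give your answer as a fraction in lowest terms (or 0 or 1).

q ∧ q = 1/2 ∧ 1/2 = 1/2
p → (q ∧ q) = 1/2 → 1/2 = 1/2
(p → (q ∧ q)) → r = 1/2 → 1/2 = 1/2
~r = ~1/2 = 1/2
r → ~r = 1/2 → 1/2 = 1/2
p ∧ q = 1/2 ∧ 1/2 = 1/2
r → (p ∧ q) = 1/2 → 1/2 = 1/2
(r → ~r) ∧ (r → (p ∧ q)) = 1/2 ∧ 1/2 = 1/2
((p → (q ∧ q)) → r) → ((r → ~r) ∧ (r → (p ∧ q))) = 1/2 → 1/2 = 1/2
p → q = 1/2 → 1/2 = 1/2
(p → q) → q = 1/2 → 1/2 = 1/2
q ∨ p = 1/2 ∨ 1/2 = 1/2
((p → q) → q) ∧ (q ∨ p) = 1/2 ∧ 1/2 = 1/2
(((p → (q ∧ q)) → r) → ((r → ~r) ∧ (r → (p ∧ q)))) ∨ (((p → q) → q) ∧ (q ∨ p)) = 1/2 ∨ 1/2 = 1/2

1/2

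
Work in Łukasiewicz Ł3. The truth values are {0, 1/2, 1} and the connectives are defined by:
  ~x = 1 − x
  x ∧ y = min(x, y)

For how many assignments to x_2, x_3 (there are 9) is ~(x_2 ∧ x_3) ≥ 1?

x_2 = 0, x_3 = 0 ↦ 1  ≥
x_2 = 0, x_3 = 1/2 ↦ 1  ≥
x_2 = 0, x_3 = 1 ↦ 1  ≥
x_2 = 1/2, x_3 = 0 ↦ 1  ≥
x_2 = 1/2, x_3 = 1/2 ↦ 1/2  <
x_2 = 1/2, x_3 = 1 ↦ 1/2  <
x_2 = 1, x_3 = 0 ↦ 1  ≥
x_2 = 1, x_3 = 1/2 ↦ 1/2  <
x_2 = 1, x_3 = 1 ↦ 0  <
So 5 of the 9 assignments meet the threshold.

5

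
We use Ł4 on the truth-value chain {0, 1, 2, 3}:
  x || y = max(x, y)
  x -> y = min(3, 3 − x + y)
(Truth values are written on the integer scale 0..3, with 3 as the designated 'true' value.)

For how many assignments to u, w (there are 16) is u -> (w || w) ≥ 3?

10

u = 0, w = 0 ↦ 3  ≥
u = 0, w = 1 ↦ 3  ≥
u = 0, w = 2 ↦ 3  ≥
u = 0, w = 3 ↦ 3  ≥
u = 1, w = 0 ↦ 2  <
u = 1, w = 1 ↦ 3  ≥
u = 1, w = 2 ↦ 3  ≥
u = 1, w = 3 ↦ 3  ≥
u = 2, w = 0 ↦ 1  <
u = 2, w = 1 ↦ 2  <
u = 2, w = 2 ↦ 3  ≥
u = 2, w = 3 ↦ 3  ≥
u = 3, w = 0 ↦ 0  <
u = 3, w = 1 ↦ 1  <
u = 3, w = 2 ↦ 2  <
u = 3, w = 3 ↦ 3  ≥
So 10 of the 16 assignments meet the threshold.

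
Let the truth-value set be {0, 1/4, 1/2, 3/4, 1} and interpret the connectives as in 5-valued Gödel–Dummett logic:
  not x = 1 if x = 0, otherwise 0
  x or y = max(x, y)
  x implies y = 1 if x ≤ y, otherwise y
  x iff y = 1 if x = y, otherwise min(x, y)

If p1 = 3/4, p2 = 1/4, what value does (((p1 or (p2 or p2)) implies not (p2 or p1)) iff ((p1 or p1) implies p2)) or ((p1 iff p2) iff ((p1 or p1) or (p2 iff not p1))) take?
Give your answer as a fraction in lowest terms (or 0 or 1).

1/4

p2 or p2 = 1/4 or 1/4 = 1/4
p1 or (p2 or p2) = 3/4 or 1/4 = 3/4
p2 or p1 = 1/4 or 3/4 = 3/4
not (p2 or p1) = not 3/4 = 0
(p1 or (p2 or p2)) implies not (p2 or p1) = 3/4 implies 0 = 0
p1 or p1 = 3/4 or 3/4 = 3/4
(p1 or p1) implies p2 = 3/4 implies 1/4 = 1/4
((p1 or (p2 or p2)) implies not (p2 or p1)) iff ((p1 or p1) implies p2) = 0 iff 1/4 = 0
p1 iff p2 = 3/4 iff 1/4 = 1/4
p1 or p1 = 3/4 or 3/4 = 3/4
not p1 = not 3/4 = 0
p2 iff not p1 = 1/4 iff 0 = 0
(p1 or p1) or (p2 iff not p1) = 3/4 or 0 = 3/4
(p1 iff p2) iff ((p1 or p1) or (p2 iff not p1)) = 1/4 iff 3/4 = 1/4
(((p1 or (p2 or p2)) implies not (p2 or p1)) iff ((p1 or p1) implies p2)) or ((p1 iff p2) iff ((p1 or p1) or (p2 iff not p1))) = 0 or 1/4 = 1/4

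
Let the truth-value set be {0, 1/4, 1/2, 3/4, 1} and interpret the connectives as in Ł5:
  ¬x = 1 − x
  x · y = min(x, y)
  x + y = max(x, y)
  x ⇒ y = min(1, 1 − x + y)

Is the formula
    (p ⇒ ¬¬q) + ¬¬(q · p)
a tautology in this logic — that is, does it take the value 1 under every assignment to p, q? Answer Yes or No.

Counterexample: take p = 1/4, q = 0.
¬q = ¬0 = 1
¬¬q = ¬1 = 0
p ⇒ ¬¬q = 1/4 ⇒ 0 = 3/4
q · p = 0 · 1/4 = 0
¬(q · p) = ¬0 = 1
¬¬(q · p) = ¬1 = 0
(p ⇒ ¬¬q) + ¬¬(q · p) = 3/4 + 0 = 3/4
This gives 3/4 ≠ 1.

No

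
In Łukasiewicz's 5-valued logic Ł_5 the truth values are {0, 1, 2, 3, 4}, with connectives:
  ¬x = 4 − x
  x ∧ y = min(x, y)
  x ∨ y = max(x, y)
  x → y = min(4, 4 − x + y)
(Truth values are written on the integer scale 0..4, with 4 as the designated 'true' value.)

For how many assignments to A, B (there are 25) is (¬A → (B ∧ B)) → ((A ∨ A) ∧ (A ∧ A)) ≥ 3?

value 4: 9 assignments (counts)
value 3: 7 assignments (counts)
value 2: 5 assignments
value 1: 3 assignments
value 0: 1 assignment
So 16 of the 25 assignments meet the threshold.

16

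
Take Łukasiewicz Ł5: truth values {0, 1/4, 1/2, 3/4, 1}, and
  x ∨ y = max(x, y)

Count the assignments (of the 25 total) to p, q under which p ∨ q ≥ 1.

9

value 1: 9 assignments (counts)
value 3/4: 7 assignments
value 1/2: 5 assignments
value 1/4: 3 assignments
value 0: 1 assignment
So 9 of the 25 assignments meet the threshold.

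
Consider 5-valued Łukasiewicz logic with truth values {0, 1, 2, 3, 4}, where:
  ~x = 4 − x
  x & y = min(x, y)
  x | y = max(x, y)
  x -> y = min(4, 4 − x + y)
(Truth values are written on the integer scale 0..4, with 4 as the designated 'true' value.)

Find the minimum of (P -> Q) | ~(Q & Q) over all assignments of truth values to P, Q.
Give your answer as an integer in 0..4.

2

Take P = 4, Q = 2:
P -> Q = 4 -> 2 = 2
Q & Q = 2 & 2 = 2
~(Q & Q) = ~2 = 2
(P -> Q) | ~(Q & Q) = 2 | 2 = 2
No assignment yields a value below 2, so this is the minimum.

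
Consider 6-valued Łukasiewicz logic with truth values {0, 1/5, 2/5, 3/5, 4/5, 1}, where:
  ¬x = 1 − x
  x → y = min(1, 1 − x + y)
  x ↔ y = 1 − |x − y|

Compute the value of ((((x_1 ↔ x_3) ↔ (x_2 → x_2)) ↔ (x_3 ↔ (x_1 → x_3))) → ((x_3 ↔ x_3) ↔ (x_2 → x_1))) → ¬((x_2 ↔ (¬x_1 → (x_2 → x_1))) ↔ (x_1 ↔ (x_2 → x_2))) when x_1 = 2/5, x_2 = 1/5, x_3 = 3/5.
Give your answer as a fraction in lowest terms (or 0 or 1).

x_1 ↔ x_3 = 2/5 ↔ 3/5 = 4/5
x_2 → x_2 = 1/5 → 1/5 = 1
(x_1 ↔ x_3) ↔ (x_2 → x_2) = 4/5 ↔ 1 = 4/5
x_1 → x_3 = 2/5 → 3/5 = 1
x_3 ↔ (x_1 → x_3) = 3/5 ↔ 1 = 3/5
((x_1 ↔ x_3) ↔ (x_2 → x_2)) ↔ (x_3 ↔ (x_1 → x_3)) = 4/5 ↔ 3/5 = 4/5
x_3 ↔ x_3 = 3/5 ↔ 3/5 = 1
x_2 → x_1 = 1/5 → 2/5 = 1
(x_3 ↔ x_3) ↔ (x_2 → x_1) = 1 ↔ 1 = 1
(((x_1 ↔ x_3) ↔ (x_2 → x_2)) ↔ (x_3 ↔ (x_1 → x_3))) → ((x_3 ↔ x_3) ↔ (x_2 → x_1)) = 4/5 → 1 = 1
¬x_1 = ¬2/5 = 3/5
x_2 → x_1 = 1/5 → 2/5 = 1
¬x_1 → (x_2 → x_1) = 3/5 → 1 = 1
x_2 ↔ (¬x_1 → (x_2 → x_1)) = 1/5 ↔ 1 = 1/5
x_2 → x_2 = 1/5 → 1/5 = 1
x_1 ↔ (x_2 → x_2) = 2/5 ↔ 1 = 2/5
(x_2 ↔ (¬x_1 → (x_2 → x_1))) ↔ (x_1 ↔ (x_2 → x_2)) = 1/5 ↔ 2/5 = 4/5
¬((x_2 ↔ (¬x_1 → (x_2 → x_1))) ↔ (x_1 ↔ (x_2 → x_2))) = ¬4/5 = 1/5
((((x_1 ↔ x_3) ↔ (x_2 → x_2)) ↔ (x_3 ↔ (x_1 → x_3))) → ((x_3 ↔ x_3) ↔ (x_2 → x_1))) → ¬((x_2 ↔ (¬x_1 → (x_2 → x_1))) ↔ (x_1 ↔ (x_2 → x_2))) = 1 → 1/5 = 1/5

1/5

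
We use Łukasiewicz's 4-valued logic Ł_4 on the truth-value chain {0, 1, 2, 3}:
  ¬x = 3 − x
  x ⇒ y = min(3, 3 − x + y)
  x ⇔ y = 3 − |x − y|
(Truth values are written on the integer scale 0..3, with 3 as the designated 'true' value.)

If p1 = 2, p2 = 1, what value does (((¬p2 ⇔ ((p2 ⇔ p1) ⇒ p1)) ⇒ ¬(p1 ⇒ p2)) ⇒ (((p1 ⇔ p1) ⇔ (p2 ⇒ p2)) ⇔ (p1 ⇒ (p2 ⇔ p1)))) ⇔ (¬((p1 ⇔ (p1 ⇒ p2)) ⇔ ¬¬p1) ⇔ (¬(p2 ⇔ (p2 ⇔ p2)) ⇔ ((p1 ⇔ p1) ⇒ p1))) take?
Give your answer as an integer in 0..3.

¬p2 = ¬1 = 2
p2 ⇔ p1 = 1 ⇔ 2 = 2
(p2 ⇔ p1) ⇒ p1 = 2 ⇒ 2 = 3
¬p2 ⇔ ((p2 ⇔ p1) ⇒ p1) = 2 ⇔ 3 = 2
p1 ⇒ p2 = 2 ⇒ 1 = 2
¬(p1 ⇒ p2) = ¬2 = 1
(¬p2 ⇔ ((p2 ⇔ p1) ⇒ p1)) ⇒ ¬(p1 ⇒ p2) = 2 ⇒ 1 = 2
p1 ⇔ p1 = 2 ⇔ 2 = 3
p2 ⇒ p2 = 1 ⇒ 1 = 3
(p1 ⇔ p1) ⇔ (p2 ⇒ p2) = 3 ⇔ 3 = 3
p2 ⇔ p1 = 1 ⇔ 2 = 2
p1 ⇒ (p2 ⇔ p1) = 2 ⇒ 2 = 3
((p1 ⇔ p1) ⇔ (p2 ⇒ p2)) ⇔ (p1 ⇒ (p2 ⇔ p1)) = 3 ⇔ 3 = 3
((¬p2 ⇔ ((p2 ⇔ p1) ⇒ p1)) ⇒ ¬(p1 ⇒ p2)) ⇒ (((p1 ⇔ p1) ⇔ (p2 ⇒ p2)) ⇔ (p1 ⇒ (p2 ⇔ p1))) = 2 ⇒ 3 = 3
p1 ⇒ p2 = 2 ⇒ 1 = 2
p1 ⇔ (p1 ⇒ p2) = 2 ⇔ 2 = 3
¬p1 = ¬2 = 1
¬¬p1 = ¬1 = 2
(p1 ⇔ (p1 ⇒ p2)) ⇔ ¬¬p1 = 3 ⇔ 2 = 2
¬((p1 ⇔ (p1 ⇒ p2)) ⇔ ¬¬p1) = ¬2 = 1
p2 ⇔ p2 = 1 ⇔ 1 = 3
p2 ⇔ (p2 ⇔ p2) = 1 ⇔ 3 = 1
¬(p2 ⇔ (p2 ⇔ p2)) = ¬1 = 2
p1 ⇔ p1 = 2 ⇔ 2 = 3
(p1 ⇔ p1) ⇒ p1 = 3 ⇒ 2 = 2
¬(p2 ⇔ (p2 ⇔ p2)) ⇔ ((p1 ⇔ p1) ⇒ p1) = 2 ⇔ 2 = 3
¬((p1 ⇔ (p1 ⇒ p2)) ⇔ ¬¬p1) ⇔ (¬(p2 ⇔ (p2 ⇔ p2)) ⇔ ((p1 ⇔ p1) ⇒ p1)) = 1 ⇔ 3 = 1
(((¬p2 ⇔ ((p2 ⇔ p1) ⇒ p1)) ⇒ ¬(p1 ⇒ p2)) ⇒ (((p1 ⇔ p1) ⇔ (p2 ⇒ p2)) ⇔ (p1 ⇒ (p2 ⇔ p1)))) ⇔ (¬((p1 ⇔ (p1 ⇒ p2)) ⇔ ¬¬p1) ⇔ (¬(p2 ⇔ (p2 ⇔ p2)) ⇔ ((p1 ⇔ p1) ⇒ p1))) = 3 ⇔ 1 = 1

1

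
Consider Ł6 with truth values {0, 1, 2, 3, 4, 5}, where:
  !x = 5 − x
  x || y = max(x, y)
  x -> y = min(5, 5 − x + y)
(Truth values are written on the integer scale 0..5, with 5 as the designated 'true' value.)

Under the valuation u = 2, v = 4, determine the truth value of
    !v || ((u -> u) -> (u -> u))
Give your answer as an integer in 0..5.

!v = !4 = 1
u -> u = 2 -> 2 = 5
u -> u = 2 -> 2 = 5
(u -> u) -> (u -> u) = 5 -> 5 = 5
!v || ((u -> u) -> (u -> u)) = 1 || 5 = 5

5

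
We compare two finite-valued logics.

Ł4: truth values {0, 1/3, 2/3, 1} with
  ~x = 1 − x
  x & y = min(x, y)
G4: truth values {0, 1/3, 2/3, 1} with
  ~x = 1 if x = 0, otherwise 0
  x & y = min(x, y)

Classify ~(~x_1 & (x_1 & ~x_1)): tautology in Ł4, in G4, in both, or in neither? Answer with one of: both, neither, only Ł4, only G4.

In Ł4: at x_1 = 1/3 the value is 2/3 — not a tautology.
In G4: every assignment gives 1 — tautology.

only G4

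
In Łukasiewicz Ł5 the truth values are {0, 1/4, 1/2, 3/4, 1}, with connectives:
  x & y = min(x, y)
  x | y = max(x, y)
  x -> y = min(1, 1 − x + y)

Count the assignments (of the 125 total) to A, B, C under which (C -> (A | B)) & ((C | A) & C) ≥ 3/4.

value 1: 9 assignments (counts)
value 3/4: 28 assignments (counts)
value 1/2: 33 assignments
value 1/4: 29 assignments
value 0: 26 assignments
So 37 of the 125 assignments meet the threshold.

37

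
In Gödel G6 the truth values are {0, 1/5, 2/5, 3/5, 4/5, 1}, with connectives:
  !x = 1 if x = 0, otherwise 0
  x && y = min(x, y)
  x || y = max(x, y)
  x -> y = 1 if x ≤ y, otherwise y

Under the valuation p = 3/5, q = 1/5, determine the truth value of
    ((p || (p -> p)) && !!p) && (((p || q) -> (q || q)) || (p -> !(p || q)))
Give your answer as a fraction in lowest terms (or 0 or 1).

1/5

p -> p = 3/5 -> 3/5 = 1
p || (p -> p) = 3/5 || 1 = 1
!p = !3/5 = 0
!!p = !0 = 1
(p || (p -> p)) && !!p = 1 && 1 = 1
p || q = 3/5 || 1/5 = 3/5
q || q = 1/5 || 1/5 = 1/5
(p || q) -> (q || q) = 3/5 -> 1/5 = 1/5
p || q = 3/5 || 1/5 = 3/5
!(p || q) = !3/5 = 0
p -> !(p || q) = 3/5 -> 0 = 0
((p || q) -> (q || q)) || (p -> !(p || q)) = 1/5 || 0 = 1/5
((p || (p -> p)) && !!p) && (((p || q) -> (q || q)) || (p -> !(p || q))) = 1 && 1/5 = 1/5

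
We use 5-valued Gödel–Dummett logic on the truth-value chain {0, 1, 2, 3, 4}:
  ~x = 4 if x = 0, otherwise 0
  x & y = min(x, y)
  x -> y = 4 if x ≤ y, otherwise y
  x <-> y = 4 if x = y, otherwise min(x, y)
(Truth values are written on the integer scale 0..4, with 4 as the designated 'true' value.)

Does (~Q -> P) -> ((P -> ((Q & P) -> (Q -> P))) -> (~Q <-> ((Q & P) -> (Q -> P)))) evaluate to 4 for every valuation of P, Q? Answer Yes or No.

No

Counterexample: take P = 0, Q = 1.
~Q = ~1 = 0
~Q -> P = 0 -> 0 = 4
Q & P = 1 & 0 = 0
Q -> P = 1 -> 0 = 0
(Q & P) -> (Q -> P) = 0 -> 0 = 4
P -> ((Q & P) -> (Q -> P)) = 0 -> 4 = 4
~Q = ~1 = 0
Q & P = 1 & 0 = 0
Q -> P = 1 -> 0 = 0
(Q & P) -> (Q -> P) = 0 -> 0 = 4
~Q <-> ((Q & P) -> (Q -> P)) = 0 <-> 4 = 0
(P -> ((Q & P) -> (Q -> P))) -> (~Q <-> ((Q & P) -> (Q -> P))) = 4 -> 0 = 0
(~Q -> P) -> ((P -> ((Q & P) -> (Q -> P))) -> (~Q <-> ((Q & P) -> (Q -> P)))) = 4 -> 0 = 0
This gives 0 ≠ 4.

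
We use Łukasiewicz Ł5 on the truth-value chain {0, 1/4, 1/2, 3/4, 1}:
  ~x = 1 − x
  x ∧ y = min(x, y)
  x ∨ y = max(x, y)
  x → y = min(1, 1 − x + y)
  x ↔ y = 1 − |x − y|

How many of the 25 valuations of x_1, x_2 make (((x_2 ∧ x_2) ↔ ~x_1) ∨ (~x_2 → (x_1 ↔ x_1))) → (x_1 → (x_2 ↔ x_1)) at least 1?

19

value 1: 19 assignments (counts)
value 3/4: 2 assignments
value 1/2: 2 assignments
value 1/4: 1 assignment
value 0: 1 assignment
So 19 of the 25 assignments meet the threshold.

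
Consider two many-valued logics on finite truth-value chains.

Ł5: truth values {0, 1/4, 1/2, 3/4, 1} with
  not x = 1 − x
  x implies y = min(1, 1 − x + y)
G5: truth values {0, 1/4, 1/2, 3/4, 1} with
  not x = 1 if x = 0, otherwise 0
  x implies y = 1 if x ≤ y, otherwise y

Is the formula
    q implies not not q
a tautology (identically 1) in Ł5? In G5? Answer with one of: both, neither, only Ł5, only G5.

both

In Ł5: every assignment gives 1 — tautology.
In G5: every assignment gives 1 — tautology.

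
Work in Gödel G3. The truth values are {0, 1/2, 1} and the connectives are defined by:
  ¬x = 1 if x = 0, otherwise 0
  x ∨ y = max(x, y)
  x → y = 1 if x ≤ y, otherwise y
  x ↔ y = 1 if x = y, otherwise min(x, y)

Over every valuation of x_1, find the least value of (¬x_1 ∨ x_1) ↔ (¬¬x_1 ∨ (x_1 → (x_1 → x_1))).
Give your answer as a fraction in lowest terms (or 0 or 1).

1/2

Take x_1 = 1/2:
¬x_1 = ¬1/2 = 0
¬x_1 ∨ x_1 = 0 ∨ 1/2 = 1/2
¬x_1 = ¬1/2 = 0
¬¬x_1 = ¬0 = 1
x_1 → x_1 = 1/2 → 1/2 = 1
x_1 → (x_1 → x_1) = 1/2 → 1 = 1
¬¬x_1 ∨ (x_1 → (x_1 → x_1)) = 1 ∨ 1 = 1
(¬x_1 ∨ x_1) ↔ (¬¬x_1 ∨ (x_1 → (x_1 → x_1))) = 1/2 ↔ 1 = 1/2
No assignment yields a value below 1/2, so this is the minimum.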